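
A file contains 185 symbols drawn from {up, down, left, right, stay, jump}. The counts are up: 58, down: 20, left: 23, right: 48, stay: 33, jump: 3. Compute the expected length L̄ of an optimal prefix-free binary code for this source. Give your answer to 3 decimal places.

2.373 bits/symbol

Probabilities are the counts divided by 185.
Repeatedly combine the two least-probable nodes; the expected code length is the sum of the merged weights.
merge 3/185 + 4/37 → 23/185
merge 23/185 + 23/185 → 46/185
merge 33/185 + 46/185 → 79/185
merge 48/185 + 58/185 → 106/185
merge 79/185 + 106/185 → 1
L = 23/185 + 46/185 + 79/185 + 106/185 + 1 = 439/185 ≈ 2.373 bits/symbol.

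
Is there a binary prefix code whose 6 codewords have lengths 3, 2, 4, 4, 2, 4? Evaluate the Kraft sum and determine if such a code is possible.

0.8125; yes

With common denominator 2^4 = 16: Σ 2^(−ℓᵢ) = 2/16 + 4/16 + 1/16 + 1/16 + 4/16 + 1/16 = 13/16 = 0.8125.
Kraft's inequality requires Σ ≤ 1; here Σ = 0.8125 ≤ 1, so such a prefix code exists.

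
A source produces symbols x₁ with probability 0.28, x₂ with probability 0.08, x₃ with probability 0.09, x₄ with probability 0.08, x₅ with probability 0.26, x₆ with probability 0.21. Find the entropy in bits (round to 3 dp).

H = −Σ pᵢ log₂ pᵢ.
−0.28·log₂(0.28) = 0.5142
−0.08·log₂(0.08) = 0.2915
−0.09·log₂(0.09) = 0.3127
−0.08·log₂(0.08) = 0.2915
−0.26·log₂(0.26) = 0.5053
−0.21·log₂(0.21) = 0.4728
Sum ≈ 2.3880 → 2.388 bits.

2.388 bits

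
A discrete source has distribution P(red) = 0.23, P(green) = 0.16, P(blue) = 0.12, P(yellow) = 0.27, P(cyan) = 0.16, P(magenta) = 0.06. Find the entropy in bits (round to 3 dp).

H = −Σ pᵢ log₂ pᵢ.
−0.23·log₂(0.23) = 0.4877
−0.16·log₂(0.16) = 0.4230
−0.12·log₂(0.12) = 0.3671
−0.27·log₂(0.27) = 0.5100
−0.16·log₂(0.16) = 0.4230
−0.06·log₂(0.06) = 0.2435
Sum ≈ 2.4543 → 2.454 bits.

2.454 bits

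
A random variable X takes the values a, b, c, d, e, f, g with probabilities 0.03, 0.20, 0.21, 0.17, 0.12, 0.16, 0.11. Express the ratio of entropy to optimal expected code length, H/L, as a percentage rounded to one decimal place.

Entropy H = −Σ p log₂ p ≈ 2.6639 bits.
Huffman merges: 3/100+11/100→7/50; 3/25+7/50→13/50; 4/25+17/100→33/100; 1/5+21/100→41/100; 13/50+33/100→59/100; 41/100+59/100→1. L = 273/100 ≈ 2.7300.
Efficiency = H/L = 2.6639/2.7300 = 97.6%.

97.6%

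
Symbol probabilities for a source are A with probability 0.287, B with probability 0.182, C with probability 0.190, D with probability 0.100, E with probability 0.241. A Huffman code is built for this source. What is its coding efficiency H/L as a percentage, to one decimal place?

98.4%

Entropy H = −Σ p log₂ p ≈ 2.2464 bits.
Huffman merges: 1/10+91/500→141/500; 19/100+241/1000→431/1000; 141/500+287/1000→569/1000; 431/1000+569/1000→1. L = 1141/500 ≈ 2.2820.
Efficiency = H/L = 2.2464/2.2820 = 98.4%.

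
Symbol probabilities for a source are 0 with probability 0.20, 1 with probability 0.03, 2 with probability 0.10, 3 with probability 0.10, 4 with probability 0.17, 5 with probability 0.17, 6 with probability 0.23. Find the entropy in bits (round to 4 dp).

H = −Σ pᵢ log₂ pᵢ.
−0.20·log₂(0.20) = 0.4644
−0.03·log₂(0.03) = 0.1518
−0.10·log₂(0.10) = 0.3322
−0.10·log₂(0.10) = 0.3322
−0.17·log₂(0.17) = 0.4346
−0.17·log₂(0.17) = 0.4346
−0.23·log₂(0.23) = 0.4877
Sum ≈ 2.6374 → 2.6374 bits.

2.6374 bits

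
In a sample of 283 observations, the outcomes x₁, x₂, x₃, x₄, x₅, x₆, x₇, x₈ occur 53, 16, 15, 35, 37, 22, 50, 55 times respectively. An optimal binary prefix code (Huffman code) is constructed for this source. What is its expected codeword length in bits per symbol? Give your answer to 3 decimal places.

2.915 bits/symbol

Probabilities are the counts divided by 283.
Repeatedly combine the two least-probable nodes; the expected code length is the sum of the merged weights.
merge 15/283 + 16/283 → 31/283
merge 22/283 + 31/283 → 53/283
merge 35/283 + 37/283 → 72/283
merge 50/283 + 53/283 → 103/283
merge 53/283 + 55/283 → 108/283
merge 72/283 + 103/283 → 175/283
merge 108/283 + 175/283 → 1
L = 31/283 + 53/283 + 72/283 + 103/283 + 108/283 + 175/283 + 1 = 825/283 ≈ 2.915 bits/symbol.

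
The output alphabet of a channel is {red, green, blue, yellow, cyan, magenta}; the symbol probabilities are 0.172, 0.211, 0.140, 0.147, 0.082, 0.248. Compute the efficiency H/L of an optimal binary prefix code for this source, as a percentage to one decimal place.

Entropy H = −Σ p log₂ p ≈ 2.5089 bits.
Huffman merges: 41/500+7/50→111/500; 147/1000+43/250→319/1000; 211/1000+111/500→433/1000; 31/125+319/1000→567/1000; 433/1000+567/1000→1. L = 2541/1000 ≈ 2.5410.
Efficiency = H/L = 2.5089/2.5410 = 98.7%.

98.7%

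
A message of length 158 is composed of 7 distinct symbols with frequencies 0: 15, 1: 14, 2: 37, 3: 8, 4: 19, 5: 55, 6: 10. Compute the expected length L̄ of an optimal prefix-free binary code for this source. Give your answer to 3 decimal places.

2.532 bits/symbol

Probabilities are the counts divided by 158.
Repeatedly combine the two least-probable nodes; the expected code length is the sum of the merged weights.
merge 4/79 + 5/79 → 9/79
merge 7/79 + 15/158 → 29/158
merge 9/79 + 19/158 → 37/158
merge 29/158 + 37/158 → 33/79
merge 37/158 + 55/158 → 46/79
merge 33/79 + 46/79 → 1
L = 9/79 + 29/158 + 37/158 + 33/79 + 46/79 + 1 = 200/79 ≈ 2.532 bits/symbol.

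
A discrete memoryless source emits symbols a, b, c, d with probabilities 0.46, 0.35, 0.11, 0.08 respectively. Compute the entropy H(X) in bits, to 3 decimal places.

H = −Σ pᵢ log₂ pᵢ.
−0.46·log₂(0.46) = 0.5153
−0.35·log₂(0.35) = 0.5301
−0.11·log₂(0.11) = 0.3503
−0.08·log₂(0.08) = 0.2915
Sum ≈ 1.6872 → 1.687 bits.

1.687 bits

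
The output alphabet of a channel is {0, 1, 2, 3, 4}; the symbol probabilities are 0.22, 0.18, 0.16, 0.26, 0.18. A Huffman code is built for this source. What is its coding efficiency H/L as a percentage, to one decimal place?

98.3%

Entropy H = −Σ p log₂ p ≈ 2.2995 bits.
Huffman merges: 4/25+9/50→17/50; 9/50+11/50→2/5; 13/50+17/50→3/5; 2/5+3/5→1. L = 117/50 ≈ 2.3400.
Efficiency = H/L = 2.2995/2.3400 = 98.3%.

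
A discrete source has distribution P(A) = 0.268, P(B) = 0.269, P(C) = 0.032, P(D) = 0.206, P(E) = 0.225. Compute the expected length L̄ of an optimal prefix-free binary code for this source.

Repeatedly combine the two least-probable nodes; the expected code length is the sum of the merged weights.
merge 4/125 + 103/500 → 119/500
merge 9/40 + 119/500 → 463/1000
merge 67/250 + 269/1000 → 537/1000
merge 463/1000 + 537/1000 → 1
L = 119/500 + 463/1000 + 537/1000 + 1 = 1119/500 = 2.238 bits/symbol.

2.238 bits/symbol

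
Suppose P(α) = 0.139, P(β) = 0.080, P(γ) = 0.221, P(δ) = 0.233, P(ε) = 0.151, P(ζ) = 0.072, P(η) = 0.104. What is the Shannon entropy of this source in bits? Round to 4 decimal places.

H = −Σ pᵢ log₂ pᵢ.
−0.139·log₂(0.139) = 0.3957
−0.080·log₂(0.080) = 0.2915
−0.221·log₂(0.221) = 0.4813
−0.233·log₂(0.233) = 0.4897
−0.151·log₂(0.151) = 0.4118
−0.072·log₂(0.072) = 0.2733
−0.104·log₂(0.104) = 0.3396
Sum ≈ 2.6829 → 2.6829 bits.

2.6829 bits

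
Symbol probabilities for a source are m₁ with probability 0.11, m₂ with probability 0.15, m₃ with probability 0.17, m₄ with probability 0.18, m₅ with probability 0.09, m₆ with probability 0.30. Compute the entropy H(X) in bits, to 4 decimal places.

2.4745 bits

H = −Σ pᵢ log₂ pᵢ.
−0.11·log₂(0.11) = 0.3503
−0.15·log₂(0.15) = 0.4105
−0.17·log₂(0.17) = 0.4346
−0.18·log₂(0.18) = 0.4453
−0.09·log₂(0.09) = 0.3127
−0.30·log₂(0.30) = 0.5211
Sum ≈ 2.4745 → 2.4745 bits.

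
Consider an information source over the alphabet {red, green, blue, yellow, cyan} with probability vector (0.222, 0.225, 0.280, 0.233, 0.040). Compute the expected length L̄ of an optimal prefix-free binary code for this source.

Repeatedly combine the two least-probable nodes; the expected code length is the sum of the merged weights.
merge 1/25 + 111/500 → 131/500
merge 9/40 + 233/1000 → 229/500
merge 131/500 + 7/25 → 271/500
merge 229/500 + 271/500 → 1
L = 131/500 + 229/500 + 271/500 + 1 = 1131/500 = 2.262 bits/symbol.

2.262 bits/symbol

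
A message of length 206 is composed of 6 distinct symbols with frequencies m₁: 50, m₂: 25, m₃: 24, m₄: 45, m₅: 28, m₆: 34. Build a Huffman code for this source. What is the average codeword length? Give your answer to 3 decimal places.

2.539 bits/symbol

Probabilities are the counts divided by 206.
Repeatedly combine the two least-probable nodes; the expected code length is the sum of the merged weights.
merge 12/103 + 25/206 → 49/206
merge 14/103 + 17/103 → 31/103
merge 45/206 + 49/206 → 47/103
merge 25/103 + 31/103 → 56/103
merge 47/103 + 56/103 → 1
L = 49/206 + 31/103 + 47/103 + 56/103 + 1 = 523/206 ≈ 2.539 bits/symbol.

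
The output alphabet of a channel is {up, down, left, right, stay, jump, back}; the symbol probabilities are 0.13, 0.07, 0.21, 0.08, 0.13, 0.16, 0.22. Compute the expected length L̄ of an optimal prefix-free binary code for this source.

2.72 bits/symbol

Repeatedly combine the two least-probable nodes; the expected code length is the sum of the merged weights.
merge 7/100 + 2/25 → 3/20
merge 13/100 + 13/100 → 13/50
merge 3/20 + 4/25 → 31/100
merge 21/100 + 11/50 → 43/100
merge 13/50 + 31/100 → 57/100
merge 43/100 + 57/100 → 1
L = 3/20 + 13/50 + 31/100 + 43/100 + 57/100 + 1 = 68/25 = 2.72 bits/symbol.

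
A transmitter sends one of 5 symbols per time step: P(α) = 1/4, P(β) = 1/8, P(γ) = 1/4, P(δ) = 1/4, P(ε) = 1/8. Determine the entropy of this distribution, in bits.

2.25 bits

Each probability is a power of 1/2, so log₂(1/p) is an integer.
H = Σ p·log₂(1/p) = 1/4·2 + 1/8·3 + 1/4·2 + 1/4·2 + 1/8·3 = 2.25 bits.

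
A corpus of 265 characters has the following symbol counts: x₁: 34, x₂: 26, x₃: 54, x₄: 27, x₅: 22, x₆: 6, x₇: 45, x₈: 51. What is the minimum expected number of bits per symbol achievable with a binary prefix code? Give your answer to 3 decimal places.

2.902 bits/symbol

Probabilities are the counts divided by 265.
Repeatedly combine the two least-probable nodes; the expected code length is the sum of the merged weights.
merge 6/265 + 22/265 → 28/265
merge 26/265 + 27/265 → 1/5
merge 28/265 + 34/265 → 62/265
merge 9/53 + 51/265 → 96/265
merge 1/5 + 54/265 → 107/265
merge 62/265 + 96/265 → 158/265
merge 107/265 + 158/265 → 1
L = 28/265 + 1/5 + 62/265 + 96/265 + 107/265 + 158/265 + 1 = 769/265 ≈ 2.902 bits/symbol.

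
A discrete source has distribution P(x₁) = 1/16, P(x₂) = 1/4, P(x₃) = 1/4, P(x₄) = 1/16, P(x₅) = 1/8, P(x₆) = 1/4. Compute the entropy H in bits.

2.375 bits

Each probability is a power of 1/2, so log₂(1/p) is an integer.
H = Σ p·log₂(1/p) = 1/16·4 + 1/4·2 + 1/4·2 + 1/16·4 + 1/8·3 + 1/4·2 = 2.375 bits.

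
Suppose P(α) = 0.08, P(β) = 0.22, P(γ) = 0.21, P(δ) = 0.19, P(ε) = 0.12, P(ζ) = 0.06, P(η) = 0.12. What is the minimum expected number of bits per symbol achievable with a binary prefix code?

Repeatedly combine the two least-probable nodes; the expected code length is the sum of the merged weights.
merge 3/50 + 2/25 → 7/50
merge 3/25 + 3/25 → 6/25
merge 7/50 + 19/100 → 33/100
merge 21/100 + 11/50 → 43/100
merge 6/25 + 33/100 → 57/100
merge 43/100 + 57/100 → 1
L = 7/50 + 6/25 + 33/100 + 43/100 + 57/100 + 1 = 271/100 = 2.71 bits/symbol.

2.71 bits/symbol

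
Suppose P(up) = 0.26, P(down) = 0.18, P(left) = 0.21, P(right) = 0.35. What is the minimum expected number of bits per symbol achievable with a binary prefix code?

2 bits/symbol

Repeatedly combine the two least-probable nodes; the expected code length is the sum of the merged weights.
merge 9/50 + 21/100 → 39/100
merge 13/50 + 7/20 → 61/100
merge 39/100 + 61/100 → 1
L = 39/100 + 61/100 + 1 = 2 bits/symbol.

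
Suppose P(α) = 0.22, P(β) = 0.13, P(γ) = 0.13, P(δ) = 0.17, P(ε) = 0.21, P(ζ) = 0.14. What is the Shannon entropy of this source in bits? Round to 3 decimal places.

H = −Σ pᵢ log₂ pᵢ.
−0.22·log₂(0.22) = 0.4806
−0.13·log₂(0.13) = 0.3826
−0.13·log₂(0.13) = 0.3826
−0.17·log₂(0.17) = 0.4346
−0.21·log₂(0.21) = 0.4728
−0.14·log₂(0.14) = 0.3971
Sum ≈ 2.5504 → 2.550 bits.

2.550 bits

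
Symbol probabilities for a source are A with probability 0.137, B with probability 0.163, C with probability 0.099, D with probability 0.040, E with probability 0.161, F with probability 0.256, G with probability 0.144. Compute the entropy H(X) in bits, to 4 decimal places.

2.6656 bits

H = −Σ pᵢ log₂ pᵢ.
−0.137·log₂(0.137) = 0.3929
−0.163·log₂(0.163) = 0.4266
−0.099·log₂(0.099) = 0.3303
−0.040·log₂(0.040) = 0.1858
−0.161·log₂(0.161) = 0.4242
−0.256·log₂(0.256) = 0.5032
−0.144·log₂(0.144) = 0.4026
Sum ≈ 2.6656 → 2.6656 bits.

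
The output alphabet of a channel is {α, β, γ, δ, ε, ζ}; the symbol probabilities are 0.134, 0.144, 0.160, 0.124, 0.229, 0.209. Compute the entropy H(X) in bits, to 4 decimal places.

H = −Σ pᵢ log₂ pᵢ.
−0.134·log₂(0.134) = 0.3886
−0.144·log₂(0.144) = 0.4026
−0.160·log₂(0.160) = 0.4230
−0.124·log₂(0.124) = 0.3734
−0.229·log₂(0.229) = 0.4870
−0.209·log₂(0.209) = 0.4720
Sum ≈ 2.5466 → 2.5466 bits.

2.5466 bits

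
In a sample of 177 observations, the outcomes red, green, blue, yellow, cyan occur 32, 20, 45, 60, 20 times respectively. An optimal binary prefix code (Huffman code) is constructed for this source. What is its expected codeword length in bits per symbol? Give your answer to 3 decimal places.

Probabilities are the counts divided by 177.
Repeatedly combine the two least-probable nodes; the expected code length is the sum of the merged weights.
merge 20/177 + 20/177 → 40/177
merge 32/177 + 40/177 → 24/59
merge 15/59 + 20/59 → 35/59
merge 24/59 + 35/59 → 1
L = 40/177 + 24/59 + 35/59 + 1 = 394/177 ≈ 2.226 bits/symbol.

2.226 bits/symbol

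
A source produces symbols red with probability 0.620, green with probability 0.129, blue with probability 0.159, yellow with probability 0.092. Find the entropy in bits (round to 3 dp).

1.547 bits

H = −Σ pᵢ log₂ pᵢ.
−0.620·log₂(0.620) = 0.4276
−0.129·log₂(0.129) = 0.3811
−0.159·log₂(0.159) = 0.4218
−0.092·log₂(0.092) = 0.3167
Sum ≈ 1.5472 → 1.547 bits.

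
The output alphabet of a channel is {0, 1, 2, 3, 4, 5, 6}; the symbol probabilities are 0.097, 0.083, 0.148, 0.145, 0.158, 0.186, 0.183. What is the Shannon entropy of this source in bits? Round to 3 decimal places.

H = −Σ pᵢ log₂ pᵢ.
−0.097·log₂(0.097) = 0.3265
−0.083·log₂(0.083) = 0.2980
−0.148·log₂(0.148) = 0.4079
−0.145·log₂(0.145) = 0.4040
−0.158·log₂(0.158) = 0.4206
−0.186·log₂(0.186) = 0.4514
−0.183·log₂(0.183) = 0.4484
Sum ≈ 2.7567 → 2.757 bits.

2.757 bits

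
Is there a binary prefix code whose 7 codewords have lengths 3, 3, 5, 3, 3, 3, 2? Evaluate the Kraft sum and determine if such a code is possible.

With common denominator 2^5 = 32: Σ 2^(−ℓᵢ) = 4/32 + 4/32 + 1/32 + 4/32 + 4/32 + 4/32 + 8/32 = 29/32 = 0.90625.
Kraft's inequality requires Σ ≤ 1; here Σ = 0.90625 ≤ 1, so such a prefix code exists.

0.90625; yes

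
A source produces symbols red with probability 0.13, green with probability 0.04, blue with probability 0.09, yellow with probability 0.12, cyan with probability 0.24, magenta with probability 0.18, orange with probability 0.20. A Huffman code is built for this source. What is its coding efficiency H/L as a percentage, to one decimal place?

Entropy H = −Σ p log₂ p ≈ 2.6519 bits.
Huffman merges: 1/25+9/100→13/100; 3/25+13/100→1/4; 13/100+9/50→31/100; 1/5+6/25→11/25; 1/4+31/100→14/25; 11/25+14/25→1. L = 269/100 ≈ 2.6900.
Efficiency = H/L = 2.6519/2.6900 = 98.6%.

98.6%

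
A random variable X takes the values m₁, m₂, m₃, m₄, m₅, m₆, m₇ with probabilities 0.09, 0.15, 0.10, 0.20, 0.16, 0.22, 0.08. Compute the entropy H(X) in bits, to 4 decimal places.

H = −Σ pᵢ log₂ pᵢ.
−0.09·log₂(0.09) = 0.3127
−0.15·log₂(0.15) = 0.4105
−0.10·log₂(0.10) = 0.3322
−0.20·log₂(0.20) = 0.4644
−0.16·log₂(0.16) = 0.4230
−0.22·log₂(0.22) = 0.4806
−0.08·log₂(0.08) = 0.2915
Sum ≈ 2.7149 → 2.7149 bits.

2.7149 bits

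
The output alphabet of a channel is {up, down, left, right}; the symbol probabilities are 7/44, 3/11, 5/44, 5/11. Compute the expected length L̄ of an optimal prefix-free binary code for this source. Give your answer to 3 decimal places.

1.818 bits/symbol

Repeatedly combine the two least-probable nodes; the expected code length is the sum of the merged weights.
merge 5/44 + 7/44 → 3/11
merge 3/11 + 3/11 → 6/11
merge 5/11 + 6/11 → 1
L = 3/11 + 6/11 + 1 = 20/11 ≈ 1.818 bits/symbol.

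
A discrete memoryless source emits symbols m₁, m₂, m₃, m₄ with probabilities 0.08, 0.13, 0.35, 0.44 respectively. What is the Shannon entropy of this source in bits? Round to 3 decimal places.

H = −Σ pᵢ log₂ pᵢ.
−0.08·log₂(0.08) = 0.2915
−0.13·log₂(0.13) = 0.3826
−0.35·log₂(0.35) = 0.5301
−0.44·log₂(0.44) = 0.5211
Sum ≈ 1.7254 → 1.725 bits.

1.725 bits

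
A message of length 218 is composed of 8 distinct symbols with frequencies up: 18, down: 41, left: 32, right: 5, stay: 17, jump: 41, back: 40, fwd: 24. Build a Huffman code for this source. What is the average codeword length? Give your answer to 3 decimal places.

Probabilities are the counts divided by 218.
Repeatedly combine the two least-probable nodes; the expected code length is the sum of the merged weights.
merge 5/218 + 17/218 → 11/109
merge 9/109 + 11/109 → 20/109
merge 12/109 + 16/109 → 28/109
merge 20/109 + 20/109 → 40/109
merge 41/218 + 41/218 → 41/109
merge 28/109 + 40/109 → 68/109
merge 41/109 + 68/109 → 1
L = 11/109 + 20/109 + 28/109 + 40/109 + 41/109 + 68/109 + 1 = 317/109 ≈ 2.908 bits/symbol.

2.908 bits/symbol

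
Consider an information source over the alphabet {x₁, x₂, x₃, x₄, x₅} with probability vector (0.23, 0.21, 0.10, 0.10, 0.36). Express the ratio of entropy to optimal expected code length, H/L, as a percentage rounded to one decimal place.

Entropy H = −Σ p log₂ p ≈ 2.1555 bits.
Huffman merges: 1/10+1/10→1/5; 1/5+21/100→41/100; 23/100+9/25→59/100; 41/100+59/100→1. L = 11/5 ≈ 2.2000.
Efficiency = H/L = 2.1555/2.2000 = 98.0%.

98.0%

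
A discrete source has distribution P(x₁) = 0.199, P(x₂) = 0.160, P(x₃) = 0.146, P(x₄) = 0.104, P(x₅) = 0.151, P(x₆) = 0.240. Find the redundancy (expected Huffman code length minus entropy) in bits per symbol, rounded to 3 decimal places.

Entropy H = −Σ p log₂ p ≈ 2.5374 bits.
Huffman merges: 13/125+73/500→1/4; 151/1000+4/25→311/1000; 199/1000+6/25→439/1000; 1/4+311/1000→561/1000; 439/1000+561/1000→1. L = 2561/1000 ≈ 2.5610.
L − H = 2.5610 − 2.5374 = 0.024 bits.

0.024 bits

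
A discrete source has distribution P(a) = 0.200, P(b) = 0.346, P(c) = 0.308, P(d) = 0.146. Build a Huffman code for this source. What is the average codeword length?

Repeatedly combine the two least-probable nodes; the expected code length is the sum of the merged weights.
merge 73/500 + 1/5 → 173/500
merge 77/250 + 173/500 → 327/500
merge 173/500 + 327/500 → 1
L = 173/500 + 327/500 + 1 = 2 bits/symbol.

2 bits/symbol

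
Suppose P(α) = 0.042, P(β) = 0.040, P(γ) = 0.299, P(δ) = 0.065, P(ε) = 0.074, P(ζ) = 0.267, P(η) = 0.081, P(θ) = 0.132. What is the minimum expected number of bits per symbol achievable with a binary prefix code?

2.655 bits/symbol

Repeatedly combine the two least-probable nodes; the expected code length is the sum of the merged weights.
merge 1/25 + 21/500 → 41/500
merge 13/200 + 37/500 → 139/1000
merge 81/1000 + 41/500 → 163/1000
merge 33/250 + 139/1000 → 271/1000
merge 163/1000 + 267/1000 → 43/100
merge 271/1000 + 299/1000 → 57/100
merge 43/100 + 57/100 → 1
L = 41/500 + 139/1000 + 163/1000 + 271/1000 + 43/100 + 57/100 + 1 = 531/200 = 2.655 bits/symbol.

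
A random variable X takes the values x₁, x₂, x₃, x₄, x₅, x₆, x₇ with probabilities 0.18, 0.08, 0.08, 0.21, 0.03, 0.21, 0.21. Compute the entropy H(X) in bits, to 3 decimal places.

2.599 bits

H = −Σ pᵢ log₂ pᵢ.
−0.18·log₂(0.18) = 0.4453
−0.08·log₂(0.08) = 0.2915
−0.08·log₂(0.08) = 0.2915
−0.21·log₂(0.21) = 0.4728
−0.03·log₂(0.03) = 0.1518
−0.21·log₂(0.21) = 0.4728
−0.21·log₂(0.21) = 0.4728
Sum ≈ 2.5986 → 2.599 bits.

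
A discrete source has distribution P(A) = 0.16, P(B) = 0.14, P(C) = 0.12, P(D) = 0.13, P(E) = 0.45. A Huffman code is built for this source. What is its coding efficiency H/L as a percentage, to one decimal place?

Entropy H = −Σ p log₂ p ≈ 2.0882 bits.
Huffman merges: 3/25+13/100→1/4; 7/50+4/25→3/10; 1/4+3/10→11/20; 9/20+11/20→1. L = 21/10 ≈ 2.1000.
Efficiency = H/L = 2.0882/2.1000 = 99.4%.

99.4%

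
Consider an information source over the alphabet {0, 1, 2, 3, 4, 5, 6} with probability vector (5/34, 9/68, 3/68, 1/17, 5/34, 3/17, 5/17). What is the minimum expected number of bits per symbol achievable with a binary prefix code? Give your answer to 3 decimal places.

Repeatedly combine the two least-probable nodes; the expected code length is the sum of the merged weights.
merge 3/68 + 1/17 → 7/68
merge 7/68 + 9/68 → 4/17
merge 5/34 + 5/34 → 5/17
merge 3/17 + 4/17 → 7/17
merge 5/17 + 5/17 → 10/17
merge 7/17 + 10/17 → 1
L = 7/68 + 4/17 + 5/17 + 7/17 + 10/17 + 1 = 179/68 ≈ 2.632 bits/symbol.

2.632 bits/symbol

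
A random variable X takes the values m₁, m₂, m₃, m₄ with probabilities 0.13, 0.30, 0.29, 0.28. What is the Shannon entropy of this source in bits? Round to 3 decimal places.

1.936 bits

H = −Σ pᵢ log₂ pᵢ.
−0.13·log₂(0.13) = 0.3826
−0.30·log₂(0.30) = 0.5211
−0.29·log₂(0.29) = 0.5179
−0.28·log₂(0.28) = 0.5142
Sum ≈ 1.9359 → 1.936 bits.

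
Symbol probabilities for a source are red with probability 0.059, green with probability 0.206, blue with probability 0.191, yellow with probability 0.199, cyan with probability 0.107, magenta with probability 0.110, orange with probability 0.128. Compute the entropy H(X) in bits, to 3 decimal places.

H = −Σ pᵢ log₂ pᵢ.
−0.059·log₂(0.059) = 0.2409
−0.206·log₂(0.206) = 0.4695
−0.191·log₂(0.191) = 0.4562
−0.199·log₂(0.199) = 0.4635
−0.107·log₂(0.107) = 0.3450
−0.110·log₂(0.110) = 0.3503
−0.128·log₂(0.128) = 0.3796
Sum ≈ 2.7050 → 2.705 bits.

2.705 bits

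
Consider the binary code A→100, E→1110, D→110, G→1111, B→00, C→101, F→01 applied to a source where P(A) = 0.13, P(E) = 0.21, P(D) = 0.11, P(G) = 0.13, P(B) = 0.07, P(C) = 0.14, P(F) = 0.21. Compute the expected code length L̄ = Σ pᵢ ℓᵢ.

3.06 bits/symbol

L̄ = Σ pᵢ·ℓᵢ = 0.13·3 + 0.21·4 + 0.11·3 + 0.13·4 + 0.07·2 + 0.14·3 + 0.21·2 = 3.06 bits/symbol.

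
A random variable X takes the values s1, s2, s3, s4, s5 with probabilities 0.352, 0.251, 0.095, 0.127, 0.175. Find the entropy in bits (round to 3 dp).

2.172 bits

H = −Σ pᵢ log₂ pᵢ.
−0.352·log₂(0.352) = 0.5302
−0.251·log₂(0.251) = 0.5006
−0.095·log₂(0.095) = 0.3226
−0.127·log₂(0.127) = 0.3781
−0.175·log₂(0.175) = 0.4401
Sum ≈ 2.1715 → 2.172 bits.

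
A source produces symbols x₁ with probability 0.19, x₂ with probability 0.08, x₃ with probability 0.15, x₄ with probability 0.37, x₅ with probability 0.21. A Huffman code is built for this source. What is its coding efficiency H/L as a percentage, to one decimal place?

Entropy H = −Σ p log₂ p ≈ 2.1608 bits.
Huffman merges: 2/25+3/20→23/100; 19/100+21/100→2/5; 23/100+37/100→3/5; 2/5+3/5→1. L = 223/100 ≈ 2.2300.
Efficiency = H/L = 2.1608/2.2300 = 96.9%.

96.9%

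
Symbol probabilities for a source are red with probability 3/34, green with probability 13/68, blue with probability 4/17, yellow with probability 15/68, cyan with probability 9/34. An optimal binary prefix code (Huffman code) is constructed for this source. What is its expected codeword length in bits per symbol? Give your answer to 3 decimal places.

2.279 bits/symbol

Repeatedly combine the two least-probable nodes; the expected code length is the sum of the merged weights.
merge 3/34 + 13/68 → 19/68
merge 15/68 + 4/17 → 31/68
merge 9/34 + 19/68 → 37/68
merge 31/68 + 37/68 → 1
L = 19/68 + 31/68 + 37/68 + 1 = 155/68 ≈ 2.279 bits/symbol.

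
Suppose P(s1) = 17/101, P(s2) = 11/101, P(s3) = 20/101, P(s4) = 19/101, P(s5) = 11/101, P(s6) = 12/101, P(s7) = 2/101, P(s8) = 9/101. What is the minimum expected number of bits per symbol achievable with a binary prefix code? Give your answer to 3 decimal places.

2.911 bits/symbol

Repeatedly combine the two least-probable nodes; the expected code length is the sum of the merged weights.
merge 2/101 + 9/101 → 11/101
merge 11/101 + 11/101 → 22/101
merge 11/101 + 12/101 → 23/101
merge 17/101 + 19/101 → 36/101
merge 20/101 + 22/101 → 42/101
merge 23/101 + 36/101 → 59/101
merge 42/101 + 59/101 → 1
L = 11/101 + 22/101 + 23/101 + 36/101 + 42/101 + 59/101 + 1 = 294/101 ≈ 2.911 bits/symbol.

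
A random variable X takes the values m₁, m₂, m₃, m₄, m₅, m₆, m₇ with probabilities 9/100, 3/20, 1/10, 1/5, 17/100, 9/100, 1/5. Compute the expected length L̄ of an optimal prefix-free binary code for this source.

Repeatedly combine the two least-probable nodes; the expected code length is the sum of the merged weights.
merge 9/100 + 9/100 → 9/50
merge 1/10 + 3/20 → 1/4
merge 17/100 + 9/50 → 7/20
merge 1/5 + 1/5 → 2/5
merge 1/4 + 7/20 → 3/5
merge 2/5 + 3/5 → 1
L = 9/50 + 1/4 + 7/20 + 2/5 + 3/5 + 1 = 139/50 = 2.78 bits/symbol.

2.78 bits/symbol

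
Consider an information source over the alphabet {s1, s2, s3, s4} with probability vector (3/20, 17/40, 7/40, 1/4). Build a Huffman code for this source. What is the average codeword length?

1.9 bits/symbol

Repeatedly combine the two least-probable nodes; the expected code length is the sum of the merged weights.
merge 3/20 + 7/40 → 13/40
merge 1/4 + 13/40 → 23/40
merge 17/40 + 23/40 → 1
L = 13/40 + 23/40 + 1 = 19/10 = 1.9 bits/symbol.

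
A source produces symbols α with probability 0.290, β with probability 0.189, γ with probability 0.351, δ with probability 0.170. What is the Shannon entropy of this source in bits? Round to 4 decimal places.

H = −Σ pᵢ log₂ pᵢ.
−0.290·log₂(0.290) = 0.5179
−0.189·log₂(0.189) = 0.4543
−0.351·log₂(0.351) = 0.5302
−0.170·log₂(0.170) = 0.4346
Sum ≈ 1.9369 → 1.9369 bits.

1.9369 bits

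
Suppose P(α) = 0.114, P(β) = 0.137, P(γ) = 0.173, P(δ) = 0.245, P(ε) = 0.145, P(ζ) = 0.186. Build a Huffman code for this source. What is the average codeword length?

2.569 bits/symbol

Repeatedly combine the two least-probable nodes; the expected code length is the sum of the merged weights.
merge 57/500 + 137/1000 → 251/1000
merge 29/200 + 173/1000 → 159/500
merge 93/500 + 49/200 → 431/1000
merge 251/1000 + 159/500 → 569/1000
merge 431/1000 + 569/1000 → 1
L = 251/1000 + 159/500 + 431/1000 + 569/1000 + 1 = 2569/1000 = 2.569 bits/symbol.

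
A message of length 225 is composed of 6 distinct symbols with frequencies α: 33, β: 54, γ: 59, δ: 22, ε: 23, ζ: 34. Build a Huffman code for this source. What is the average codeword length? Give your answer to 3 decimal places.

2.498 bits/symbol

Probabilities are the counts divided by 225.
Repeatedly combine the two least-probable nodes; the expected code length is the sum of the merged weights.
merge 22/225 + 23/225 → 1/5
merge 11/75 + 34/225 → 67/225
merge 1/5 + 6/25 → 11/25
merge 59/225 + 67/225 → 14/25
merge 11/25 + 14/25 → 1
L = 1/5 + 67/225 + 11/25 + 14/25 + 1 = 562/225 ≈ 2.498 bits/symbol.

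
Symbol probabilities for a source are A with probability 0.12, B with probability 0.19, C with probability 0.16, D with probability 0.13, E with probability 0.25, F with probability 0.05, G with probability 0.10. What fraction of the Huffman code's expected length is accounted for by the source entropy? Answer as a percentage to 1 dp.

98.8%

Entropy H = −Σ p log₂ p ≈ 2.6762 bits.
Huffman merges: 1/20+1/10→3/20; 3/25+13/100→1/4; 3/20+4/25→31/100; 19/100+1/4→11/25; 1/4+31/100→14/25; 11/25+14/25→1. L = 271/100 ≈ 2.7100.
Efficiency = H/L = 2.6762/2.7100 = 98.8%.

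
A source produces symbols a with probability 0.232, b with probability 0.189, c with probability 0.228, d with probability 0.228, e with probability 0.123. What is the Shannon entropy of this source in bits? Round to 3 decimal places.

H = −Σ pᵢ log₂ pᵢ.
−0.232·log₂(0.232) = 0.4890
−0.189·log₂(0.189) = 0.4543
−0.228·log₂(0.228) = 0.4863
−0.228·log₂(0.228) = 0.4863
−0.123·log₂(0.123) = 0.3719
Sum ≈ 2.2877 → 2.288 bits.

2.288 bits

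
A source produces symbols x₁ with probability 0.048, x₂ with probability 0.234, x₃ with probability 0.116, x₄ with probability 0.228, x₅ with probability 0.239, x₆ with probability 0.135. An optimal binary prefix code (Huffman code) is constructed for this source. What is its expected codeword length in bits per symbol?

2.463 bits/symbol

Repeatedly combine the two least-probable nodes; the expected code length is the sum of the merged weights.
merge 6/125 + 29/250 → 41/250
merge 27/200 + 41/250 → 299/1000
merge 57/250 + 117/500 → 231/500
merge 239/1000 + 299/1000 → 269/500
merge 231/500 + 269/500 → 1
L = 41/250 + 299/1000 + 231/500 + 269/500 + 1 = 2463/1000 = 2.463 bits/symbol.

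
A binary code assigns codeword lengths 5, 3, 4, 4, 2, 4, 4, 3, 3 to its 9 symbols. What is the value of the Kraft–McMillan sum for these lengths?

0.90625

With common denominator 2^5 = 32: Σ 2^(−ℓᵢ) = 1/32 + 4/32 + 2/32 + 2/32 + 8/32 + 2/32 + 2/32 + 4/32 + 4/32 = 29/32 = 0.90625.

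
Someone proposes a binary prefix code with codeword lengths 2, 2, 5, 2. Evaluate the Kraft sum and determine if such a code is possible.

0.78125; yes

With common denominator 2^5 = 32: Σ 2^(−ℓᵢ) = 8/32 + 8/32 + 1/32 + 8/32 = 25/32 = 0.78125.
Kraft's inequality requires Σ ≤ 1; here Σ = 0.78125 ≤ 1, so such a prefix code exists.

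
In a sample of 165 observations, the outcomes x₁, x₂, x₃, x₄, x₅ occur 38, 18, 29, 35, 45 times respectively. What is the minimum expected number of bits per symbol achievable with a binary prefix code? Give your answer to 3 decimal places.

Probabilities are the counts divided by 165.
Repeatedly combine the two least-probable nodes; the expected code length is the sum of the merged weights.
merge 6/55 + 29/165 → 47/165
merge 7/33 + 38/165 → 73/165
merge 3/11 + 47/165 → 92/165
merge 73/165 + 92/165 → 1
L = 47/165 + 73/165 + 92/165 + 1 = 377/165 ≈ 2.285 bits/symbol.

2.285 bits/symbol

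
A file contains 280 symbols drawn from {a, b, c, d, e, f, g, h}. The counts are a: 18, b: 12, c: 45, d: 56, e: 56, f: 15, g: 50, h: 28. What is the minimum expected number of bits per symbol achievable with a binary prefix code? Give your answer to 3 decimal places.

Probabilities are the counts divided by 280.
Repeatedly combine the two least-probable nodes; the expected code length is the sum of the merged weights.
merge 3/70 + 3/56 → 27/280
merge 9/140 + 27/280 → 9/56
merge 1/10 + 9/56 → 73/280
merge 9/56 + 5/28 → 19/56
merge 1/5 + 1/5 → 2/5
merge 73/280 + 19/56 → 3/5
merge 2/5 + 3/5 → 1
L = 27/280 + 9/56 + 73/280 + 19/56 + 2/5 + 3/5 + 1 = 20/7 ≈ 2.857 bits/symbol.

2.857 bits/symbol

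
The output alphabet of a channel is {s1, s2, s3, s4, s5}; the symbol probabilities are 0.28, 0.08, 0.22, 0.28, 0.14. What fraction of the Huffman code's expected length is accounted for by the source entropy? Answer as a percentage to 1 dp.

99.0%

Entropy H = −Σ p log₂ p ≈ 2.1976 bits.
Huffman merges: 2/25+7/50→11/50; 11/50+11/50→11/25; 7/25+7/25→14/25; 11/25+14/25→1. L = 111/50 ≈ 2.2200.
Efficiency = H/L = 2.1976/2.2200 = 99.0%.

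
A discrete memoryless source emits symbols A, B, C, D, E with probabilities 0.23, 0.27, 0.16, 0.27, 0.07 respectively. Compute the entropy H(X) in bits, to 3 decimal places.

2.199 bits

H = −Σ pᵢ log₂ pᵢ.
−0.23·log₂(0.23) = 0.4877
−0.27·log₂(0.27) = 0.5100
−0.16·log₂(0.16) = 0.4230
−0.27·log₂(0.27) = 0.5100
−0.07·log₂(0.07) = 0.2686
Sum ≈ 2.1993 → 2.199 bits.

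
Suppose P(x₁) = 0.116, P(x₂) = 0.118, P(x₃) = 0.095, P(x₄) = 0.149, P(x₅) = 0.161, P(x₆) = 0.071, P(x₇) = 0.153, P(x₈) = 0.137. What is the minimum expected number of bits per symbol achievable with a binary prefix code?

Repeatedly combine the two least-probable nodes; the expected code length is the sum of the merged weights.
merge 71/1000 + 19/200 → 83/500
merge 29/250 + 59/500 → 117/500
merge 137/1000 + 149/1000 → 143/500
merge 153/1000 + 161/1000 → 157/500
merge 83/500 + 117/500 → 2/5
merge 143/500 + 157/500 → 3/5
merge 2/5 + 3/5 → 1
L = 83/500 + 117/500 + 143/500 + 157/500 + 2/5 + 3/5 + 1 = 3 bits/symbol.

3 bits/symbol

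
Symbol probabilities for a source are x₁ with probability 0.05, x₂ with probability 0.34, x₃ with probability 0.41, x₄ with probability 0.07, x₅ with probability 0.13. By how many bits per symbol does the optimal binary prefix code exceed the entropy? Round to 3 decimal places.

Entropy H = −Σ p log₂ p ≈ 1.9239 bits.
Huffman merges: 1/20+7/100→3/25; 3/25+13/100→1/4; 1/4+17/50→59/100; 41/100+59/100→1. L = 49/25 ≈ 1.9600.
L − H = 1.9600 − 1.9239 = 0.036 bits.

0.036 bits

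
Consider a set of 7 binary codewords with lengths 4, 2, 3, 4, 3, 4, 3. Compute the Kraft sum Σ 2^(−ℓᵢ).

0.8125

With common denominator 2^4 = 16: Σ 2^(−ℓᵢ) = 1/16 + 4/16 + 2/16 + 1/16 + 2/16 + 1/16 + 2/16 = 13/16 = 0.8125.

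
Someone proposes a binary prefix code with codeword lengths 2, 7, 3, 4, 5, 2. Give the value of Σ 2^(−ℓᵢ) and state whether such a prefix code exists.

0.7265625; yes

With common denominator 2^7 = 128: Σ 2^(−ℓᵢ) = 32/128 + 1/128 + 16/128 + 8/128 + 4/128 + 32/128 = 93/128 = 0.7265625.
Kraft's inequality requires Σ ≤ 1; here Σ = 0.7265625 ≤ 1, so such a prefix code exists.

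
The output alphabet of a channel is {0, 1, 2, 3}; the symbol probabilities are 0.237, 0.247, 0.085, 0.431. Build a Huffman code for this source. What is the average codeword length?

1.891 bits/symbol

Repeatedly combine the two least-probable nodes; the expected code length is the sum of the merged weights.
merge 17/200 + 237/1000 → 161/500
merge 247/1000 + 161/500 → 569/1000
merge 431/1000 + 569/1000 → 1
L = 161/500 + 569/1000 + 1 = 1891/1000 = 1.891 bits/symbol.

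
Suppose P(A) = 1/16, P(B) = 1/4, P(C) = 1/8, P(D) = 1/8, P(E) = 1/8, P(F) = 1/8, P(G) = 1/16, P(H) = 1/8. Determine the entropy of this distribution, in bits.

2.875 bits

Each probability is a power of 1/2, so log₂(1/p) is an integer.
H = Σ p·log₂(1/p) = 1/16·4 + 1/4·2 + 1/8·3 + 1/8·3 + 1/8·3 + 1/8·3 + 1/16·4 + 1/8·3 = 2.875 bits.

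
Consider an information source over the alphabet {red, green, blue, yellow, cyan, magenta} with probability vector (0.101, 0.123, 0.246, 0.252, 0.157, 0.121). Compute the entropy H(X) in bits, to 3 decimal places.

H = −Σ pᵢ log₂ pᵢ.
−0.101·log₂(0.101) = 0.3341
−0.123·log₂(0.123) = 0.3719
−0.246·log₂(0.246) = 0.4977
−0.252·log₂(0.252) = 0.5011
−0.157·log₂(0.157) = 0.4194
−0.121·log₂(0.121) = 0.3687
Sum ≈ 2.4928 → 2.493 bits.

2.493 bits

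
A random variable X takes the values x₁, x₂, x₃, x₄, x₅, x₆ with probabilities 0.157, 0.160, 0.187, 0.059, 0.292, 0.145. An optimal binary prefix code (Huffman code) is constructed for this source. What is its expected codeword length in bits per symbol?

Repeatedly combine the two least-probable nodes; the expected code length is the sum of the merged weights.
merge 59/1000 + 29/200 → 51/250
merge 157/1000 + 4/25 → 317/1000
merge 187/1000 + 51/250 → 391/1000
merge 73/250 + 317/1000 → 609/1000
merge 391/1000 + 609/1000 → 1
L = 51/250 + 317/1000 + 391/1000 + 609/1000 + 1 = 2521/1000 = 2.521 bits/symbol.

2.521 bits/symbol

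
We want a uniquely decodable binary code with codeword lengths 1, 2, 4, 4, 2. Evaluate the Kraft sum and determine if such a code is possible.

1.125; no

With common denominator 2^4 = 16: Σ 2^(−ℓᵢ) = 8/16 + 4/16 + 1/16 + 1/16 + 4/16 = 18/16 = 1.125.
Kraft's inequality requires Σ ≤ 1; here Σ = 1.125 > 1, so no such prefix code exists.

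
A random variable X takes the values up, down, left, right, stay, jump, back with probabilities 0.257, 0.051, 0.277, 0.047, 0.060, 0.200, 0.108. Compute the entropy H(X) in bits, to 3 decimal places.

2.498 bits

H = −Σ pᵢ log₂ pᵢ.
−0.257·log₂(0.257) = 0.5038
−0.051·log₂(0.051) = 0.2190
−0.277·log₂(0.277) = 0.5130
−0.047·log₂(0.047) = 0.2073
−0.060·log₂(0.060) = 0.2435
−0.200·log₂(0.200) = 0.4644
−0.108·log₂(0.108) = 0.3468
Sum ≈ 2.4978 → 2.498 bits.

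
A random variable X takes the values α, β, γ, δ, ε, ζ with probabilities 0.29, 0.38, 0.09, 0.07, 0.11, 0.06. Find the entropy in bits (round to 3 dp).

2.223 bits

H = −Σ pᵢ log₂ pᵢ.
−0.29·log₂(0.29) = 0.5179
−0.38·log₂(0.38) = 0.5305
−0.09·log₂(0.09) = 0.3127
−0.07·log₂(0.07) = 0.2686
−0.11·log₂(0.11) = 0.3503
−0.06·log₂(0.06) = 0.2435
Sum ≈ 2.2234 → 2.223 bits.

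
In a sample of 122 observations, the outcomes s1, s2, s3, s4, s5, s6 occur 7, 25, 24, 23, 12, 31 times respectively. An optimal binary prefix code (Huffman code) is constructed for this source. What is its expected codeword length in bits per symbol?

2.5 bits/symbol

Probabilities are the counts divided by 122.
Repeatedly combine the two least-probable nodes; the expected code length is the sum of the merged weights.
merge 7/122 + 6/61 → 19/122
merge 19/122 + 23/122 → 21/61
merge 12/61 + 25/122 → 49/122
merge 31/122 + 21/61 → 73/122
merge 49/122 + 73/122 → 1
L = 19/122 + 21/61 + 49/122 + 73/122 + 1 = 5/2 = 2.5 bits/symbol.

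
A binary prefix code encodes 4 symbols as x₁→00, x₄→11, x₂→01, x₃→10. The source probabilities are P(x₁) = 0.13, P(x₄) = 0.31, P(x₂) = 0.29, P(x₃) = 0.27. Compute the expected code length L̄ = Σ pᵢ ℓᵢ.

L̄ = Σ pᵢ·ℓᵢ = 0.13·2 + 0.31·2 + 0.29·2 + 0.27·2 = 2 bits/symbol.

2 bits/symbol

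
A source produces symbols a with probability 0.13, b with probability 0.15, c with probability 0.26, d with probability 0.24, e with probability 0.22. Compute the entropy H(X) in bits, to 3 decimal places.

2.273 bits

H = −Σ pᵢ log₂ pᵢ.
−0.13·log₂(0.13) = 0.3826
−0.15·log₂(0.15) = 0.4105
−0.26·log₂(0.26) = 0.5053
−0.24·log₂(0.24) = 0.4941
−0.22·log₂(0.22) = 0.4806
Sum ≈ 2.2732 → 2.273 bits.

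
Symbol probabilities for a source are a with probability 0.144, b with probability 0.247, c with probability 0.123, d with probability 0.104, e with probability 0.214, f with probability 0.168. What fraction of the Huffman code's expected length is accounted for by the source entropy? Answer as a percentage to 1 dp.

99.3%

Entropy H = −Σ p log₂ p ≈ 2.5207 bits.
Huffman merges: 13/125+123/1000→227/1000; 18/125+21/125→39/125; 107/500+227/1000→441/1000; 247/1000+39/125→559/1000; 441/1000+559/1000→1. L = 2539/1000 ≈ 2.5390.
Efficiency = H/L = 2.5207/2.5390 = 99.3%.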